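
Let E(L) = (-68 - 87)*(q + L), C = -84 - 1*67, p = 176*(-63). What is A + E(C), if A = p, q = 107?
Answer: -4268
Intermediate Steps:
p = -11088
A = -11088
C = -151 (C = -84 - 67 = -151)
E(L) = -16585 - 155*L (E(L) = (-68 - 87)*(107 + L) = -155*(107 + L) = -16585 - 155*L)
A + E(C) = -11088 + (-16585 - 155*(-151)) = -11088 + (-16585 + 23405) = -11088 + 6820 = -4268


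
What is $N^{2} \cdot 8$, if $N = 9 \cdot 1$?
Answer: $648$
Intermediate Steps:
$N = 9$
$N^{2} \cdot 8 = 9^{2} \cdot 8 = 81 \cdot 8 = 648$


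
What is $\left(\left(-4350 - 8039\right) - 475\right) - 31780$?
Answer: $-44644$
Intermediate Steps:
$\left(\left(-4350 - 8039\right) - 475\right) - 31780 = \left(-12389 - 475\right) - 31780 = -12864 - 31780 = -44644$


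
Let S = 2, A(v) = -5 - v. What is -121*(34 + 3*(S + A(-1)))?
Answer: -3388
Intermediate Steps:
-121*(34 + 3*(S + A(-1))) = -121*(34 + 3*(2 + (-5 - 1*(-1)))) = -121*(34 + 3*(2 + (-5 + 1))) = -121*(34 + 3*(2 - 4)) = -121*(34 + 3*(-2)) = -121*(34 - 6) = -121*28 = -3388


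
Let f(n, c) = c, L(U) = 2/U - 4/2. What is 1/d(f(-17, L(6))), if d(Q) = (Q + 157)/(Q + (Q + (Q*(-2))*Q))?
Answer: -40/699 ≈ -0.057225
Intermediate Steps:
L(U) = -2 + 2/U (L(U) = 2/U - 4*½ = 2/U - 2 = -2 + 2/U)
d(Q) = (157 + Q)/(-2*Q² + 2*Q) (d(Q) = (157 + Q)/(Q + (Q + (-2*Q)*Q)) = (157 + Q)/(Q + (Q - 2*Q²)) = (157 + Q)/(-2*Q² + 2*Q))
1/d(f(-17, L(6))) = 1/((-157 - (-2 + 2/6))/(2*(-2 + 2/6)*(-1 + (-2 + 2/6)))) = 1/((-157 - (-2 + 2*(⅙)))/(2*(-2 + 2*(⅙))*(-1 + (-2 + 2*(⅙))))) = 1/((-157 - (-2 + ⅓))/(2*(-2 + ⅓)*(-1 + (-2 + ⅓)))) = 1/((-157 - 1*(-5/3))/(2*(-5/3)*(-1 - 5/3))) = 1/((½)*(-⅗)*(-157 + 5/3)/(-8/3)) = 1/((½)*(-⅗)*(-3/8)*(-466/3)) = 1/(-699/40) = -40/699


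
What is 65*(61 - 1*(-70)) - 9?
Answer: 8506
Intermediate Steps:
65*(61 - 1*(-70)) - 9 = 65*(61 + 70) - 9 = 65*131 - 9 = 8515 - 9 = 8506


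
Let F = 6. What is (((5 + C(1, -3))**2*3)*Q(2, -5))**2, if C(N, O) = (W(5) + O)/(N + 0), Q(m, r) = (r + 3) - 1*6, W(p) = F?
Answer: 2359296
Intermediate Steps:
W(p) = 6
Q(m, r) = -3 + r (Q(m, r) = (3 + r) - 6 = -3 + r)
C(N, O) = (6 + O)/N (C(N, O) = (6 + O)/(N + 0) = (6 + O)/N)
(((5 + C(1, -3))**2*3)*Q(2, -5))**2 = (((5 + (6 - 3)/1)**2*3)*(-3 - 5))**2 = (((5 + 1*3)**2*3)*(-8))**2 = (((5 + 3)**2*3)*(-8))**2 = ((8**2*3)*(-8))**2 = ((64*3)*(-8))**2 = (192*(-8))**2 = (-1536)**2 = 2359296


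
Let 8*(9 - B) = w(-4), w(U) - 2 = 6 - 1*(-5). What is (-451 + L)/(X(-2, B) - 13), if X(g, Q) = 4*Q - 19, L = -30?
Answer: 962/5 ≈ 192.40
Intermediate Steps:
w(U) = 13 (w(U) = 2 + (6 - 1*(-5)) = 2 + (6 + 5) = 2 + 11 = 13)
B = 59/8 (B = 9 - ⅛*13 = 9 - 13/8 = 59/8 ≈ 7.3750)
X(g, Q) = -19 + 4*Q
(-451 + L)/(X(-2, B) - 13) = (-451 - 30)/((-19 + 4*(59/8)) - 13) = -481/((-19 + 59/2) - 13) = -481/(21/2 - 13) = -481/(-5/2) = -481*(-⅖) = 962/5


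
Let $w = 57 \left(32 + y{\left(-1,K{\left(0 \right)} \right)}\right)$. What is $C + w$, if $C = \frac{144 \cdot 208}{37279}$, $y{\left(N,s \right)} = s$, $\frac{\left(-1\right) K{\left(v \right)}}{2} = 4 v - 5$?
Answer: $\frac{89275878}{37279} \approx 2394.8$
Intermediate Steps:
$K{\left(v \right)} = 10 - 8 v$ ($K{\left(v \right)} = - 2 \left(4 v - 5\right) = - 2 \left(-5 + 4 v\right) = 10 - 8 v$)
$w = 2394$ ($w = 57 \left(32 + \left(10 - 0\right)\right) = 57 \left(32 + \left(10 + 0\right)\right) = 57 \left(32 + 10\right) = 57 \cdot 42 = 2394$)
$C = \frac{29952}{37279}$ ($C = 29952 \cdot \frac{1}{37279} = \frac{29952}{37279} \approx 0.80346$)
$C + w = \frac{29952}{37279} + 2394 = \frac{89275878}{37279}$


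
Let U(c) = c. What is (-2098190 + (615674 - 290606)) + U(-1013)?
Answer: -1774135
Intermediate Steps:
(-2098190 + (615674 - 290606)) + U(-1013) = (-2098190 + (615674 - 290606)) - 1013 = (-2098190 + 325068) - 1013 = -1773122 - 1013 = -1774135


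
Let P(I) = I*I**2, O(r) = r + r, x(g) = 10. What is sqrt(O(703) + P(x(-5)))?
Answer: sqrt(2406) ≈ 49.051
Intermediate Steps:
O(r) = 2*r
P(I) = I**3
sqrt(O(703) + P(x(-5))) = sqrt(2*703 + 10**3) = sqrt(1406 + 1000) = sqrt(2406)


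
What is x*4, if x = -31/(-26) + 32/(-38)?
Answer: 346/247 ≈ 1.4008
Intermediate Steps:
x = 173/494 (x = -31*(-1/26) + 32*(-1/38) = 31/26 - 16/19 = 173/494 ≈ 0.35020)
x*4 = (173/494)*4 = 346/247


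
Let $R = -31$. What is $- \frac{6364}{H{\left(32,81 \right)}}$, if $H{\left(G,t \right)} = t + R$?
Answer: $- \frac{3182}{25} \approx -127.28$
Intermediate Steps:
$H{\left(G,t \right)} = -31 + t$ ($H{\left(G,t \right)} = t - 31 = -31 + t$)
$- \frac{6364}{H{\left(32,81 \right)}} = - \frac{6364}{-31 + 81} = - \frac{6364}{50} = \left(-6364\right) \frac{1}{50} = - \frac{3182}{25}$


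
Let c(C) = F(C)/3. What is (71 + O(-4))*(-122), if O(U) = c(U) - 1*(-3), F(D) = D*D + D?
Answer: -9516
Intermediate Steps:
F(D) = D + D² (F(D) = D² + D = D + D²)
c(C) = C*(1 + C)/3 (c(C) = (C*(1 + C))/3 = (C*(1 + C))*(⅓) = C*(1 + C)/3)
O(U) = 3 + U*(1 + U)/3 (O(U) = U*(1 + U)/3 - 1*(-3) = U*(1 + U)/3 + 3 = 3 + U*(1 + U)/3)
(71 + O(-4))*(-122) = (71 + (3 + (⅓)*(-4)*(1 - 4)))*(-122) = (71 + (3 + (⅓)*(-4)*(-3)))*(-122) = (71 + (3 + 4))*(-122) = (71 + 7)*(-122) = 78*(-122) = -9516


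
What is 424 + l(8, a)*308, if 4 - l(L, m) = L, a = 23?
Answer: -808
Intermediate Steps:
l(L, m) = 4 - L
424 + l(8, a)*308 = 424 + (4 - 1*8)*308 = 424 + (4 - 8)*308 = 424 - 4*308 = 424 - 1232 = -808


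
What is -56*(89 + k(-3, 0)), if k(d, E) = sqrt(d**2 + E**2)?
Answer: -5152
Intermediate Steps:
k(d, E) = sqrt(E**2 + d**2)
-56*(89 + k(-3, 0)) = -56*(89 + sqrt(0**2 + (-3)**2)) = -56*(89 + sqrt(0 + 9)) = -56*(89 + sqrt(9)) = -56*(89 + 3) = -56*92 = -5152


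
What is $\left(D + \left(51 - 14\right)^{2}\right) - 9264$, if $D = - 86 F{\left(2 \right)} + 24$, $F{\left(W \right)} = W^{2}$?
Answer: $-8215$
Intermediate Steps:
$D = -320$ ($D = - 86 \cdot 2^{2} + 24 = \left(-86\right) 4 + 24 = -344 + 24 = -320$)
$\left(D + \left(51 - 14\right)^{2}\right) - 9264 = \left(-320 + \left(51 - 14\right)^{2}\right) - 9264 = \left(-320 + 37^{2}\right) - 9264 = \left(-320 + 1369\right) - 9264 = 1049 - 9264 = -8215$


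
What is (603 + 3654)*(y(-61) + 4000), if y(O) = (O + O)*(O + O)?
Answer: 80389188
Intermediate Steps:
y(O) = 4*O² (y(O) = (2*O)*(2*O) = 4*O²)
(603 + 3654)*(y(-61) + 4000) = (603 + 3654)*(4*(-61)² + 4000) = 4257*(4*3721 + 4000) = 4257*(14884 + 4000) = 4257*18884 = 80389188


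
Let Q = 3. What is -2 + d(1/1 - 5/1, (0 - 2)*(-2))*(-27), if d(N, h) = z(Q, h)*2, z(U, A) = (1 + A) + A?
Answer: -488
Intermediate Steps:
z(U, A) = 1 + 2*A
d(N, h) = 2 + 4*h (d(N, h) = (1 + 2*h)*2 = 2 + 4*h)
-2 + d(1/1 - 5/1, (0 - 2)*(-2))*(-27) = -2 + (2 + 4*((0 - 2)*(-2)))*(-27) = -2 + (2 + 4*(-2*(-2)))*(-27) = -2 + (2 + 4*4)*(-27) = -2 + (2 + 16)*(-27) = -2 + 18*(-27) = -2 - 486 = -488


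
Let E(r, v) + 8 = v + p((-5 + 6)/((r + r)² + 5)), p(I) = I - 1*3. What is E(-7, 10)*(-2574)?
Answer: 171600/67 ≈ 2561.2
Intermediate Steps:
p(I) = -3 + I (p(I) = I - 3 = -3 + I)
E(r, v) = -11 + v + 1/(5 + 4*r²) (E(r, v) = -8 + (v + (-3 + (-5 + 6)/((r + r)² + 5))) = -8 + (v + (-3 + 1/((2*r)² + 5))) = -8 + (v + (-3 + 1/(4*r² + 5))) = -8 + (v + (-3 + 1/(5 + 4*r²))) = -8 + (-3 + v + 1/(5 + 4*r²)) = -11 + v + 1/(5 + 4*r²))
E(-7, 10)*(-2574) = ((1 + (-11 + 10)*(5 + 4*(-7)²))/(5 + 4*(-7)²))*(-2574) = ((1 - (5 + 4*49))/(5 + 4*49))*(-2574) = ((1 - (5 + 196))/(5 + 196))*(-2574) = ((1 - 1*201)/201)*(-2574) = ((1 - 201)/201)*(-2574) = ((1/201)*(-200))*(-2574) = -200/201*(-2574) = 171600/67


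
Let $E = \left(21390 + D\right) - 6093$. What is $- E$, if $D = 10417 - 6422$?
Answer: $-19292$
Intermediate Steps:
$D = 3995$
$E = 19292$ ($E = \left(21390 + 3995\right) - 6093 = 25385 - 6093 = 19292$)
$- E = \left(-1\right) 19292 = -19292$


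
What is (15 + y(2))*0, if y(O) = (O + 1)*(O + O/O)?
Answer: 0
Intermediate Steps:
y(O) = (1 + O)**2 (y(O) = (1 + O)*(O + 1) = (1 + O)*(1 + O) = (1 + O)**2)
(15 + y(2))*0 = (15 + (1 + 2**2 + 2*2))*0 = (15 + (1 + 4 + 4))*0 = (15 + 9)*0 = 24*0 = 0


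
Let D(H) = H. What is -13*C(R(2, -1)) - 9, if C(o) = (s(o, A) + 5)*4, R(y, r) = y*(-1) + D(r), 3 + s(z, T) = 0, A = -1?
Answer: -113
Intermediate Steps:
s(z, T) = -3 (s(z, T) = -3 + 0 = -3)
R(y, r) = r - y (R(y, r) = y*(-1) + r = -y + r = r - y)
C(o) = 8 (C(o) = (-3 + 5)*4 = 2*4 = 8)
-13*C(R(2, -1)) - 9 = -13*8 - 9 = -104 - 9 = -113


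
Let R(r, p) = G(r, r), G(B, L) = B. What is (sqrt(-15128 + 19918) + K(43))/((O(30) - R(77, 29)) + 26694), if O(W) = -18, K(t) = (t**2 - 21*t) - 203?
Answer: 743/26599 + sqrt(4790)/26599 ≈ 0.030535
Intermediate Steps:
K(t) = -203 + t**2 - 21*t
R(r, p) = r
(sqrt(-15128 + 19918) + K(43))/((O(30) - R(77, 29)) + 26694) = (sqrt(-15128 + 19918) + (-203 + 43**2 - 21*43))/((-18 - 1*77) + 26694) = (sqrt(4790) + (-203 + 1849 - 903))/((-18 - 77) + 26694) = (sqrt(4790) + 743)/(-95 + 26694) = (743 + sqrt(4790))/26599 = (743 + sqrt(4790))*(1/26599) = 743/26599 + sqrt(4790)/26599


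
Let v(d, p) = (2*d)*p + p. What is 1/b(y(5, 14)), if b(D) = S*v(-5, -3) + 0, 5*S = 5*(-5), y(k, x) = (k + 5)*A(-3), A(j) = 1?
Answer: -1/135 ≈ -0.0074074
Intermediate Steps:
y(k, x) = 5 + k (y(k, x) = (k + 5)*1 = (5 + k)*1 = 5 + k)
v(d, p) = p + 2*d*p (v(d, p) = 2*d*p + p = p + 2*d*p)
S = -5 (S = (5*(-5))/5 = (⅕)*(-25) = -5)
b(D) = -135 (b(D) = -(-15)*(1 + 2*(-5)) + 0 = -(-15)*(1 - 10) + 0 = -(-15)*(-9) + 0 = -5*27 + 0 = -135 + 0 = -135)
1/b(y(5, 14)) = 1/(-135) = -1/135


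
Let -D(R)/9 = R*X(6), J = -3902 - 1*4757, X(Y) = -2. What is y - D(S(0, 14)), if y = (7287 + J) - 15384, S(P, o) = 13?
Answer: -16990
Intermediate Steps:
J = -8659 (J = -3902 - 4757 = -8659)
D(R) = 18*R (D(R) = -9*R*(-2) = -(-18)*R = 18*R)
y = -16756 (y = (7287 - 8659) - 15384 = -1372 - 15384 = -16756)
y - D(S(0, 14)) = -16756 - 18*13 = -16756 - 1*234 = -16756 - 234 = -16990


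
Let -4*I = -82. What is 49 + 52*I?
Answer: 1115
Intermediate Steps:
I = 41/2 (I = -¼*(-82) = 41/2 ≈ 20.500)
49 + 52*I = 49 + 52*(41/2) = 49 + 1066 = 1115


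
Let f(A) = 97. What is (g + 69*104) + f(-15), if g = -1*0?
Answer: 7273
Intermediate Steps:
g = 0
(g + 69*104) + f(-15) = (0 + 69*104) + 97 = (0 + 7176) + 97 = 7176 + 97 = 7273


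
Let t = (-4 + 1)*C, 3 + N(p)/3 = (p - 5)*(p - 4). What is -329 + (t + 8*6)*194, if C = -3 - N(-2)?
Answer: 78823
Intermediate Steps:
N(p) = -9 + 3*(-5 + p)*(-4 + p) (N(p) = -9 + 3*((p - 5)*(p - 4)) = -9 + 3*((-5 + p)*(-4 + p)) = -9 + 3*(-5 + p)*(-4 + p))
C = -120 (C = -3 - (51 - 27*(-2) + 3*(-2)²) = -3 - (51 + 54 + 3*4) = -3 - (51 + 54 + 12) = -3 - 1*117 = -3 - 117 = -120)
t = 360 (t = (-4 + 1)*(-120) = -3*(-120) = 360)
-329 + (t + 8*6)*194 = -329 + (360 + 8*6)*194 = -329 + (360 + 48)*194 = -329 + 408*194 = -329 + 79152 = 78823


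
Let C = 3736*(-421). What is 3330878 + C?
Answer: 1758022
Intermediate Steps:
C = -1572856
3330878 + C = 3330878 - 1572856 = 1758022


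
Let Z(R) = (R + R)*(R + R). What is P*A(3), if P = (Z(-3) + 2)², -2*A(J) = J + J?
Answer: -4332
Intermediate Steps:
Z(R) = 4*R² (Z(R) = (2*R)*(2*R) = 4*R²)
A(J) = -J (A(J) = -(J + J)/2 = -J)
P = 1444 (P = (4*(-3)² + 2)² = (4*9 + 2)² = (36 + 2)² = 38² = 1444)
P*A(3) = 1444*(-1*3) = 1444*(-3) = -4332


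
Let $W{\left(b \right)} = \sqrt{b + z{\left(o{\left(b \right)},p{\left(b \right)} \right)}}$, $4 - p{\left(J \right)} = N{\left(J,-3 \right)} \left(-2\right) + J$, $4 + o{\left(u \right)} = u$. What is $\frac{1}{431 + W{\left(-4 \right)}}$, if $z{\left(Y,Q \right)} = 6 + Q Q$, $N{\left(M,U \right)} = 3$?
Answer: $\frac{431}{185563} - \frac{3 \sqrt{22}}{185563} \approx 0.0022468$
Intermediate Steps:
$o{\left(u \right)} = -4 + u$
$p{\left(J \right)} = 10 - J$ ($p{\left(J \right)} = 4 - \left(3 \left(-2\right) + J\right) = 4 - \left(-6 + J\right) = 10 - J$)
$z{\left(Y,Q \right)} = 6 + Q^{2}$
$W{\left(b \right)} = \sqrt{6 + b + \left(10 - b\right)^{2}}$ ($W{\left(b \right)} = \sqrt{b + \left(6 + \left(10 - b\right)^{2}\right)} = \sqrt{6 + b + \left(10 - b\right)^{2}}$)
$\frac{1}{431 + W{\left(-4 \right)}} = \frac{1}{431 + \sqrt{6 - 4 + \left(-10 - 4\right)^{2}}} = \frac{1}{431 + \sqrt{6 - 4 + \left(-14\right)^{2}}} = \frac{1}{431 + \sqrt{6 - 4 + 196}} = \frac{1}{431 + \sqrt{198}} = \frac{1}{431 + 3 \sqrt{22}}$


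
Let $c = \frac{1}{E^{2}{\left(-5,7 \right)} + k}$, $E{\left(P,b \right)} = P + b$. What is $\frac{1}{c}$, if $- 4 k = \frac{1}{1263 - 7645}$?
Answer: $\frac{102113}{25528} \approx 4.0$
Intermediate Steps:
$k = \frac{1}{25528}$ ($k = - \frac{1}{4 \left(1263 - 7645\right)} = - \frac{1}{4 \left(-6382\right)} = \left(- \frac{1}{4}\right) \left(- \frac{1}{6382}\right) = \frac{1}{25528} \approx 3.9173 \cdot 10^{-5}$)
$c = \frac{25528}{102113}$ ($c = \frac{1}{\left(-5 + 7\right)^{2} + \frac{1}{25528}} = \frac{1}{2^{2} + \frac{1}{25528}} = \frac{1}{4 + \frac{1}{25528}} = \frac{1}{\frac{102113}{25528}} = \frac{25528}{102113} \approx 0.25$)
$\frac{1}{c} = \frac{1}{\frac{25528}{102113}} = \frac{102113}{25528}$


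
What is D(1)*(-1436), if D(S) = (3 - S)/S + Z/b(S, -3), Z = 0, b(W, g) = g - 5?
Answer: -2872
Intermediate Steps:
b(W, g) = -5 + g
D(S) = (3 - S)/S (D(S) = (3 - S)/S + 0/(-5 - 3) = (3 - S)/S + 0/(-8) = (3 - S)/S + 0*(-1/8) = (3 - S)/S + 0 = (3 - S)/S)
D(1)*(-1436) = ((3 - 1*1)/1)*(-1436) = (1*(3 - 1))*(-1436) = (1*2)*(-1436) = 2*(-1436) = -2872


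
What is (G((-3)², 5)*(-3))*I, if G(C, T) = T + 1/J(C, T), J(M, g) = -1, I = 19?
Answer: -228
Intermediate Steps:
G(C, T) = -1 + T (G(C, T) = T + 1/(-1) = T - 1 = -1 + T)
(G((-3)², 5)*(-3))*I = ((-1 + 5)*(-3))*19 = (4*(-3))*19 = -12*19 = -228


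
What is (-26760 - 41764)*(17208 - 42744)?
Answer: 1749828864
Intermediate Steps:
(-26760 - 41764)*(17208 - 42744) = -68524*(-25536) = 1749828864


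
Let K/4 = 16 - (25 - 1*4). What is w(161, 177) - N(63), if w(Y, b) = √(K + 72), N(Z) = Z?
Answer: -63 + 2*√13 ≈ -55.789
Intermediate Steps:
K = -20 (K = 4*(16 - (25 - 1*4)) = 4*(16 - (25 - 4)) = 4*(16 - 1*21) = 4*(16 - 21) = 4*(-5) = -20)
w(Y, b) = 2*√13 (w(Y, b) = √(-20 + 72) = √52 = 2*√13)
w(161, 177) - N(63) = 2*√13 - 1*63 = 2*√13 - 63 = -63 + 2*√13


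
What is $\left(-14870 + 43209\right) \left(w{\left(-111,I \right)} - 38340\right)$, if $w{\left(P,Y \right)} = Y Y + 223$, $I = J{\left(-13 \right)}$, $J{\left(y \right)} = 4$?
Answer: $-1079744239$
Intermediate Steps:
$I = 4$
$w{\left(P,Y \right)} = 223 + Y^{2}$ ($w{\left(P,Y \right)} = Y^{2} + 223 = 223 + Y^{2}$)
$\left(-14870 + 43209\right) \left(w{\left(-111,I \right)} - 38340\right) = \left(-14870 + 43209\right) \left(\left(223 + 4^{2}\right) - 38340\right) = 28339 \left(\left(223 + 16\right) - 38340\right) = 28339 \left(239 - 38340\right) = 28339 \left(-38101\right) = -1079744239$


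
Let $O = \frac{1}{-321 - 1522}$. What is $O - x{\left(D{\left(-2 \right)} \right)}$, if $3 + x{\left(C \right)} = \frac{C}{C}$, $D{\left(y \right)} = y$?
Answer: $\frac{3685}{1843} \approx 1.9995$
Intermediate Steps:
$O = - \frac{1}{1843}$ ($O = \frac{1}{-1843} = - \frac{1}{1843} \approx -0.00054259$)
$x{\left(C \right)} = -2$ ($x{\left(C \right)} = -3 + \frac{C}{C} = -3 + 1 = -2$)
$O - x{\left(D{\left(-2 \right)} \right)} = - \frac{1}{1843} - -2 = - \frac{1}{1843} + 2 = \frac{3685}{1843}$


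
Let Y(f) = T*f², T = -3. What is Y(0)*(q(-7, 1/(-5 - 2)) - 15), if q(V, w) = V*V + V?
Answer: 0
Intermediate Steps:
Y(f) = -3*f²
q(V, w) = V + V² (q(V, w) = V² + V = V + V²)
Y(0)*(q(-7, 1/(-5 - 2)) - 15) = (-3*0²)*(-7*(1 - 7) - 15) = (-3*0)*(-7*(-6) - 15) = 0*(42 - 15) = 0*27 = 0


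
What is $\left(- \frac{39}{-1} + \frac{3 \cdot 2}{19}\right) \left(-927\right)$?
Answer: $- \frac{692469}{19} \approx -36446.0$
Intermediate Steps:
$\left(- \frac{39}{-1} + \frac{3 \cdot 2}{19}\right) \left(-927\right) = \left(\left(-39\right) \left(-1\right) + 6 \cdot \frac{1}{19}\right) \left(-927\right) = \left(39 + \frac{6}{19}\right) \left(-927\right) = \frac{747}{19} \left(-927\right) = - \frac{692469}{19}$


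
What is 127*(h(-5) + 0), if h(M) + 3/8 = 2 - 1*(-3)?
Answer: 4699/8 ≈ 587.38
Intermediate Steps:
h(M) = 37/8 (h(M) = -3/8 + (2 - 1*(-3)) = -3/8 + (2 + 3) = -3/8 + 5 = 37/8)
127*(h(-5) + 0) = 127*(37/8 + 0) = 127*(37/8) = 4699/8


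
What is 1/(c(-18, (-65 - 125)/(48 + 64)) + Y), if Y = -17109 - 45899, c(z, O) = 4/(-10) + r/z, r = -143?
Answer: -90/5670041 ≈ -1.5873e-5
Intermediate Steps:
c(z, O) = -⅖ - 143/z (c(z, O) = 4/(-10) - 143/z = 4*(-⅒) - 143/z = -⅖ - 143/z)
Y = -63008
1/(c(-18, (-65 - 125)/(48 + 64)) + Y) = 1/((-⅖ - 143/(-18)) - 63008) = 1/((-⅖ - 143*(-1/18)) - 63008) = 1/((-⅖ + 143/18) - 63008) = 1/(679/90 - 63008) = 1/(-5670041/90) = -90/5670041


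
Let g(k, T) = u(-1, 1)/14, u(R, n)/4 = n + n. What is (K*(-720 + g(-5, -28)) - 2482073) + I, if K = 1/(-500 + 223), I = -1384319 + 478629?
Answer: -6568867421/1939 ≈ -3.3878e+6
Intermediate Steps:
I = -905690
K = -1/277 (K = 1/(-277) = -1/277 ≈ -0.0036101)
u(R, n) = 8*n (u(R, n) = 4*(n + n) = 4*(2*n) = 8*n)
g(k, T) = 4/7 (g(k, T) = (8*1)/14 = 8*(1/14) = 4/7)
(K*(-720 + g(-5, -28)) - 2482073) + I = (-(-720 + 4/7)/277 - 2482073) - 905690 = (-1/277*(-5036/7) - 2482073) - 905690 = (5036/1939 - 2482073) - 905690 = -4812734511/1939 - 905690 = -6568867421/1939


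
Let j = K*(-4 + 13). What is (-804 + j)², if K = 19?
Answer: 400689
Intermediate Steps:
j = 171 (j = 19*(-4 + 13) = 19*9 = 171)
(-804 + j)² = (-804 + 171)² = (-633)² = 400689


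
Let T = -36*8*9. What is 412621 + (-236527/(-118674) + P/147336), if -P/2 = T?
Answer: 300612251449843/728539686 ≈ 4.1262e+5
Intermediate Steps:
T = -2592 (T = -288*9 = -2592)
P = 5184 (P = -2*(-2592) = 5184)
412621 + (-236527/(-118674) + P/147336) = 412621 + (-236527/(-118674) + 5184/147336) = 412621 + (-236527*(-1/118674) + 5184*(1/147336)) = 412621 + (236527/118674 + 216/6139) = 412621 + 1477672837/728539686 = 300612251449843/728539686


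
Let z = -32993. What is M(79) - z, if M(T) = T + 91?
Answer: 33163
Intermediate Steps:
M(T) = 91 + T
M(79) - z = (91 + 79) - 1*(-32993) = 170 + 32993 = 33163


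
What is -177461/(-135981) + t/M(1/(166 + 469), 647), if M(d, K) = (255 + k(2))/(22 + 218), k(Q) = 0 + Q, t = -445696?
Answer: -14545439458763/34947117 ≈ -4.1621e+5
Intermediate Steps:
k(Q) = Q
M(d, K) = 257/240 (M(d, K) = (255 + 2)/(22 + 218) = 257/240)
-177461/(-135981) + t/M(1/(166 + 469), 647) = -177461/(-135981) - 445696/257/240 = -177461*(-1/135981) - 445696*240/257 = 177461/135981 - 106967040/257 = -14545439458763/34947117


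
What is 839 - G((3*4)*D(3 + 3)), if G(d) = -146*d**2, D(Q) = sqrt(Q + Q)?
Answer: 253127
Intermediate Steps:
D(Q) = sqrt(2)*sqrt(Q) (D(Q) = sqrt(2*Q) = sqrt(2)*sqrt(Q))
839 - G((3*4)*D(3 + 3)) = 839 - (-146)*((3*4)*(sqrt(2)*sqrt(3 + 3)))**2 = 839 - (-146)*(12*(sqrt(2)*sqrt(6)))**2 = 839 - (-146)*(12*(2*sqrt(3)))**2 = 839 - (-146)*(24*sqrt(3))**2 = 839 - (-146)*1728 = 839 - 1*(-252288) = 839 + 252288 = 253127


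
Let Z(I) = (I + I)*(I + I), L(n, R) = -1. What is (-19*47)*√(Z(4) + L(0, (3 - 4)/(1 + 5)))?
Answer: -2679*√7 ≈ -7088.0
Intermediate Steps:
Z(I) = 4*I² (Z(I) = (2*I)*(2*I) = 4*I²)
(-19*47)*√(Z(4) + L(0, (3 - 4)/(1 + 5))) = (-19*47)*√(4*4² - 1) = -893*√(4*16 - 1) = -893*√(64 - 1) = -2679*√7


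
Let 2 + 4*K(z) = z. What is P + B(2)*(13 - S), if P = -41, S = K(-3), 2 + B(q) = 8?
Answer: 89/2 ≈ 44.500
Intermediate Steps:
B(q) = 6 (B(q) = -2 + 8 = 6)
K(z) = -½ + z/4
S = -5/4 (S = -½ + (¼)*(-3) = -½ - ¾ = -5/4 ≈ -1.2500)
P + B(2)*(13 - S) = -41 + 6*(13 - 1*(-5/4)) = -41 + 6*(13 + 5/4) = -41 + 6*(57/4) = -41 + 171/2 = 89/2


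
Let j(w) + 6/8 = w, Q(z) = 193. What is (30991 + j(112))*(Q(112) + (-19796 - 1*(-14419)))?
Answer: -161234064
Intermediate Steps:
j(w) = -¾ + w
(30991 + j(112))*(Q(112) + (-19796 - 1*(-14419))) = (30991 + (-¾ + 112))*(193 + (-19796 - 1*(-14419))) = (30991 + 445/4)*(193 + (-19796 + 14419)) = 124409*(193 - 5377)/4 = (124409/4)*(-5184) = -161234064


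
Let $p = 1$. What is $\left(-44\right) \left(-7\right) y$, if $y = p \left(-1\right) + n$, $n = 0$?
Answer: $-308$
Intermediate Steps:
$y = -1$ ($y = 1 \left(-1\right) + 0 = -1 + 0 = -1$)
$\left(-44\right) \left(-7\right) y = \left(-44\right) \left(-7\right) \left(-1\right) = 308 \left(-1\right) = -308$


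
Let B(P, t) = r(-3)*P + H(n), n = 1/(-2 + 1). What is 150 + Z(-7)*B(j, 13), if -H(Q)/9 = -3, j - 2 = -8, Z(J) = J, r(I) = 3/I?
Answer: -81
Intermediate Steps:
n = -1 (n = 1/(-1) = -1)
j = -6 (j = 2 - 8 = -6)
H(Q) = 27 (H(Q) = -9*(-3) = 27)
B(P, t) = 27 - P (B(P, t) = (3/(-3))*P + 27 = (3*(-⅓))*P + 27 = -P + 27 = 27 - P)
150 + Z(-7)*B(j, 13) = 150 - 7*(27 - 1*(-6)) = 150 - 7*(27 + 6) = 150 - 7*33 = 150 - 231 = -81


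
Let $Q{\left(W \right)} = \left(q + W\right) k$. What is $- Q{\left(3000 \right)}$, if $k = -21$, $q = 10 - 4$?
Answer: $63126$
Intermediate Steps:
$q = 6$
$Q{\left(W \right)} = -126 - 21 W$ ($Q{\left(W \right)} = \left(6 + W\right) \left(-21\right) = -126 - 21 W$)
$- Q{\left(3000 \right)} = - (-126 - 63000) = \left(-1\right) \left(-63126\right) = 63126$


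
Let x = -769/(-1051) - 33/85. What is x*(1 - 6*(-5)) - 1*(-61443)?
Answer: 5489961547/89335 ≈ 61454.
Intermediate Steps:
x = 30682/89335 (x = -769*(-1/1051) - 33*1/85 = 769/1051 - 33/85 = 30682/89335 ≈ 0.34345)
x*(1 - 6*(-5)) - 1*(-61443) = 30682*(1 - 6*(-5))/89335 - 1*(-61443) = 30682*(1 + 30)/89335 + 61443 = (30682/89335)*31 + 61443 = 951142/89335 + 61443 = 5489961547/89335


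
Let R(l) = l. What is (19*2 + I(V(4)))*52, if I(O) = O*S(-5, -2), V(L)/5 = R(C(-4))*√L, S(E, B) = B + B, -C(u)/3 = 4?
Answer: 26936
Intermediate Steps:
C(u) = -12 (C(u) = -3*4 = -12)
S(E, B) = 2*B
V(L) = -60*√L (V(L) = 5*(-12*√L) = -60*√L)
I(O) = -4*O (I(O) = O*(2*(-2)) = O*(-4) = -4*O)
(19*2 + I(V(4)))*52 = (19*2 - (-240)*√4)*52 = (38 - (-240)*2)*52 = (38 - 4*(-120))*52 = (38 + 480)*52 = 518*52 = 26936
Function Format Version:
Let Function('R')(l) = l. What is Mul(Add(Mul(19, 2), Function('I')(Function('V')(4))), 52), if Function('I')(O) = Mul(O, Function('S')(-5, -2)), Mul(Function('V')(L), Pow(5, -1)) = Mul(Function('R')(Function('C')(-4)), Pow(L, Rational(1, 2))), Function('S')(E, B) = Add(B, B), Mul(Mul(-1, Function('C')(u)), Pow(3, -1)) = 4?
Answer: 26936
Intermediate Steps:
Function('C')(u) = -12 (Function('C')(u) = Mul(-3, 4) = -12)
Function('S')(E, B) = Mul(2, B)
Function('V')(L) = Mul(-60, Pow(L, Rational(1, 2))) (Function('V')(L) = Mul(5, Mul(-12, Pow(L, Rational(1, 2)))) = Mul(-60, Pow(L, Rational(1, 2))))
Function('I')(O) = Mul(-4, O) (Function('I')(O) = Mul(O, Mul(2, -2)) = Mul(O, -4) = Mul(-4, O))
Mul(Add(Mul(19, 2), Function('I')(Function('V')(4))), 52) = Mul(Add(Mul(19, 2), Mul(-4, Mul(-60, Pow(4, Rational(1, 2))))), 52) = Mul(Add(38, Mul(-4, Mul(-60, 2))), 52) = Mul(Add(38, Mul(-4, -120)), 52) = Mul(Add(38, 480), 52) = Mul(518, 52) = 26936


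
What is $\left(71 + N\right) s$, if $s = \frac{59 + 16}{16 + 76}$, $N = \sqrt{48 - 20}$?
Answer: $\frac{5325}{92} + \frac{75 \sqrt{7}}{46} \approx 62.194$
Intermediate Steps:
$N = 2 \sqrt{7}$ ($N = \sqrt{28} = 2 \sqrt{7} \approx 5.2915$)
$s = \frac{75}{92} \approx 0.81522$
$\left(71 + N\right) s = \left(71 + 2 \sqrt{7}\right) \frac{75}{92} = \frac{5325}{92} + \frac{75 \sqrt{7}}{46}$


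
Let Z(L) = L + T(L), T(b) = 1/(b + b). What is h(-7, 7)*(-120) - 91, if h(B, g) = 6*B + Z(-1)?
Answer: 5129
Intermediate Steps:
T(b) = 1/(2*b)
Z(L) = L + 1/(2*L)
h(B, g) = -3/2 + 6*B (h(B, g) = 6*B + (-1 + (½)/(-1)) = 6*B + (-1 + (½)*(-1)) = 6*B + (-1 - ½) = 6*B - 3/2 = -3/2 + 6*B)
h(-7, 7)*(-120) - 91 = (-3/2 + 6*(-7))*(-120) - 91 = (-3/2 - 42)*(-120) - 91 = -87/2*(-120) - 91 = 5220 - 91 = 5129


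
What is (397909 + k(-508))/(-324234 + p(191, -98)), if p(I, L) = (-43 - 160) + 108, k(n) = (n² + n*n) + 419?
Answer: -914456/324329 ≈ -2.8195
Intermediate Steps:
k(n) = 419 + 2*n² (k(n) = (n² + n²) + 419 = 2*n² + 419 = 419 + 2*n²)
p(I, L) = -95 (p(I, L) = -203 + 108 = -95)
(397909 + k(-508))/(-324234 + p(191, -98)) = (397909 + (419 + 2*(-508)²))/(-324234 - 95) = (397909 + (419 + 2*258064))/(-324329) = (397909 + (419 + 516128))*(-1/324329) = (397909 + 516547)*(-1/324329) = 914456*(-1/324329) = -914456/324329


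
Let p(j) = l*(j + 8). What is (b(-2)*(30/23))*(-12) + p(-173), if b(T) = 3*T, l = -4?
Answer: 17340/23 ≈ 753.91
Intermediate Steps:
p(j) = -32 - 4*j (p(j) = -4*(j + 8) = -4*(8 + j) = -32 - 4*j)
(b(-2)*(30/23))*(-12) + p(-173) = ((3*(-2))*(30/23))*(-12) + (-32 - 4*(-173)) = -180/23*(-12) + (-32 + 692) = -6*30/23*(-12) + 660 = -180/23*(-12) + 660 = 2160/23 + 660 = 17340/23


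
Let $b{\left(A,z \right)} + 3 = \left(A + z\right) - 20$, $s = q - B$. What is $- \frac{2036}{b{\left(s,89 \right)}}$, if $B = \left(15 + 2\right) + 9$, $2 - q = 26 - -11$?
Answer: $- \frac{2036}{5} \approx -407.2$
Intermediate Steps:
$q = -35$ ($q = 2 - \left(26 - -11\right) = 2 - \left(26 + 11\right) = 2 - 37 = -35$)
$B = 26$ ($B = 17 + 9 = 26$)
$s = -61$ ($s = -35 - 26 = -61$)
$b{\left(A,z \right)} = -23 + A + z$ ($b{\left(A,z \right)} = -3 - \left(20 - A - z\right) = -3 + \left(-20 + A + z\right) = -23 + A + z$)
$- \frac{2036}{b{\left(s,89 \right)}} = - \frac{2036}{-23 - 61 + 89} = - \frac{2036}{5}$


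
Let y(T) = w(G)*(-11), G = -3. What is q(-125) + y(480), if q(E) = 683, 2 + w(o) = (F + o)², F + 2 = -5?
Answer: -395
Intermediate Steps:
F = -7 (F = -2 - 5 = -7)
w(o) = -2 + (-7 + o)²
y(T) = -1078 (y(T) = (-2 + (-7 - 3)²)*(-11) = (-2 + (-10)²)*(-11) = (-2 + 100)*(-11) = 98*(-11) = -1078)
q(-125) + y(480) = 683 - 1078 = -395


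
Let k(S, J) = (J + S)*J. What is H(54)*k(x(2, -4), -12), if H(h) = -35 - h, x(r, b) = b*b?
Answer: 4272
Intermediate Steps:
x(r, b) = b²
k(S, J) = J*(J + S)
H(54)*k(x(2, -4), -12) = (-35 - 1*54)*(-12*(-12 + (-4)²)) = (-35 - 54)*(-12*(-12 + 16)) = -(-1068)*4 = -89*(-48) = 4272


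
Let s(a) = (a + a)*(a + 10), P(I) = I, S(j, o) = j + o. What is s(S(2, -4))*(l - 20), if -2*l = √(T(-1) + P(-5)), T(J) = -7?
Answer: 640 + 32*I*√3 ≈ 640.0 + 55.426*I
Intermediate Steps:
s(a) = 2*a*(10 + a) (s(a) = (2*a)*(10 + a) = 2*a*(10 + a))
l = -I*√3 (l = -√(-7 - 5)/2 = -I*√3 ≈ -1.732*I)
s(S(2, -4))*(l - 20) = (2*(2 - 4)*(10 + (2 - 4)))*(-I*√3 - 20) = (2*(-2)*(10 - 2))*(-20 - I*√3) = (2*(-2)*8)*(-20 - I*√3) = -32*(-20 - I*√3) = 640 + 32*I*√3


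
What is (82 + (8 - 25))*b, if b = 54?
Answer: 3510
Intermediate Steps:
(82 + (8 - 25))*b = (82 + (8 - 25))*54 = (82 - 17)*54 = 65*54 = 3510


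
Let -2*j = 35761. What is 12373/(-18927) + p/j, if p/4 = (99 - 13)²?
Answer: -1562343589/676848447 ≈ -2.3083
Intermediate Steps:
j = -35761/2 (j = -½*35761 = -35761/2 ≈ -17881.)
p = 29584 (p = 4*(99 - 13)² = 4*86² = 4*7396 = 29584)
12373/(-18927) + p/j = 12373/(-18927) + 29584/(-35761/2) = 12373*(-1/18927) + 29584*(-2/35761) = -12373/18927 - 59168/35761 = -1562343589/676848447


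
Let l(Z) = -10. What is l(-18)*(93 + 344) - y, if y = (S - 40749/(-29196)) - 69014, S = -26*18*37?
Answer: 797621137/9732 ≈ 81959.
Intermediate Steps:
S = -17316 (S = -468*37 = -17316)
y = -840149977/9732 (y = (-17316 - 40749/(-29196)) - 69014 = (-17316 - 40749*(-1/29196)) - 69014 = (-17316 + 13583/9732) - 69014 = -168505729/9732 - 69014 = -840149977/9732 ≈ -86329.)
l(-18)*(93 + 344) - y = -10*(93 + 344) - 1*(-840149977/9732) = -10*437 + 840149977/9732 = -4370 + 840149977/9732 = 797621137/9732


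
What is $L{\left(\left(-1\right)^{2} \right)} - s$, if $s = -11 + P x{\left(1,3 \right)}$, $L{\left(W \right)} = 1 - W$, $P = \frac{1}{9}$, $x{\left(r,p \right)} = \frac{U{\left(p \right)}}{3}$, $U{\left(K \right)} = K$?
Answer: $\frac{98}{9} \approx 10.889$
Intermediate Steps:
$x{\left(r,p \right)} = \frac{p}{3}$
$P = \frac{1}{9} \approx 0.11111$
$s = - \frac{98}{9}$ ($s = -11 + \frac{\frac{1}{3} \cdot 3}{9} = -11 + \frac{1}{9} \cdot 1 = -11 + \frac{1}{9} = - \frac{98}{9} \approx -10.889$)
$L{\left(\left(-1\right)^{2} \right)} - s = \left(1 - \left(-1\right)^{2}\right) - - \frac{98}{9} = \left(1 - 1\right) + \frac{98}{9} = 0 + \frac{98}{9} = \frac{98}{9}$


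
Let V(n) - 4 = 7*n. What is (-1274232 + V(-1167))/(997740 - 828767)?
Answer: -12697/1673 ≈ -7.5894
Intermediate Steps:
V(n) = 4 + 7*n
(-1274232 + V(-1167))/(997740 - 828767) = (-1274232 + (4 + 7*(-1167)))/(997740 - 828767) = (-1274232 + (4 - 8169))/168973 = (-1274232 - 8165)*(1/168973) = -1282397*1/168973 = -12697/1673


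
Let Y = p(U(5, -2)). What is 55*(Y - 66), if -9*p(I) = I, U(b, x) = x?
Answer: -32560/9 ≈ -3617.8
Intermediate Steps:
p(I) = -I/9
Y = 2/9 (Y = -⅑*(-2) = 2/9 ≈ 0.22222)
55*(Y - 66) = 55*(2/9 - 66) = 55*(-592/9) = -32560/9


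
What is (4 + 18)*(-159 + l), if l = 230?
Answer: 1562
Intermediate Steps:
(4 + 18)*(-159 + l) = (4 + 18)*(-159 + 230) = 22*71 = 1562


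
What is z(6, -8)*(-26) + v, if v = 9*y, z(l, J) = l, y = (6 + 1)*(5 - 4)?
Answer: -93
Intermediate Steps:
y = 7 (y = 7*1 = 7)
v = 63 (v = 9*7 = 63)
z(6, -8)*(-26) + v = 6*(-26) + 63 = -156 + 63 = -93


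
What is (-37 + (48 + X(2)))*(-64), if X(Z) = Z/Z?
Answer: -768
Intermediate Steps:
X(Z) = 1
(-37 + (48 + X(2)))*(-64) = (-37 + (48 + 1))*(-64) = (-37 + 49)*(-64) = 12*(-64) = -768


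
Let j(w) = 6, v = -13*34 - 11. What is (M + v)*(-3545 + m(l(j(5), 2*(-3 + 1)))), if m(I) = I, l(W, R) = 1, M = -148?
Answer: 2129944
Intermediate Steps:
v = -453 (v = -442 - 11 = -453)
(M + v)*(-3545 + m(l(j(5), 2*(-3 + 1)))) = (-148 - 453)*(-3545 + 1) = -601*(-3544) = 2129944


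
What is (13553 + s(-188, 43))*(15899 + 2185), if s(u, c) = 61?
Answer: 246195576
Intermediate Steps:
(13553 + s(-188, 43))*(15899 + 2185) = (13553 + 61)*(15899 + 2185) = 13614*18084 = 246195576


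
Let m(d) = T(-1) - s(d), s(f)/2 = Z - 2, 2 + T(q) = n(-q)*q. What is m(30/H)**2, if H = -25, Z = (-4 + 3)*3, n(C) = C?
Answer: 49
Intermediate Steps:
Z = -3 (Z = -1*3 = -3)
T(q) = -2 - q**2 (T(q) = -2 + (-q)*q = -2 - q**2)
s(f) = -10 (s(f) = 2*(-3 - 2) = 2*(-5) = -10)
m(d) = 7 (m(d) = (-2 - 1*(-1)**2) - 1*(-10) = (-2 - 1*1) + 10 = (-2 - 1) + 10 = -3 + 10 = 7)
m(30/H)**2 = 7**2 = 49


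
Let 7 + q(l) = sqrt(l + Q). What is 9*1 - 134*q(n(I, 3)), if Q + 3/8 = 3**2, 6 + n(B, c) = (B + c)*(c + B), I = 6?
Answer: 947 - 67*sqrt(1338)/2 ≈ -278.39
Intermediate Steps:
n(B, c) = -6 + (B + c)**2 (n(B, c) = -6 + (B + c)*(c + B) = -6 + (B + c)*(B + c) = -6 + (B + c)**2)
Q = 69/8 (Q = -3/8 + 3**2 = -3/8 + 9 = 69/8 ≈ 8.6250)
q(l) = -7 + sqrt(69/8 + l) (q(l) = -7 + sqrt(l + 69/8) = -7 + sqrt(69/8 + l))
9*1 - 134*q(n(I, 3)) = 9*1 - 134*(-7 + sqrt(138 + 16*(-6 + (6 + 3)**2))/4) = 9 - 134*(-7 + sqrt(138 + 16*(-6 + 9**2))/4) = 9 - 134*(-7 + sqrt(138 + 16*(-6 + 81))/4) = 9 - 134*(-7 + sqrt(138 + 16*75)/4) = 9 - 134*(-7 + sqrt(138 + 1200)/4) = 9 - 134*(-7 + sqrt(1338)/4) = 9 + (938 - 67*sqrt(1338)/2) = 947 - 67*sqrt(1338)/2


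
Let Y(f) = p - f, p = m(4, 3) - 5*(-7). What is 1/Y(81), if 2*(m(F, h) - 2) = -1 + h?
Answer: -1/43 ≈ -0.023256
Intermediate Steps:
m(F, h) = 3/2 + h/2 (m(F, h) = 2 + (-1 + h)/2 = 2 + (-1/2 + h/2) = 3/2 + h/2)
p = 38 (p = (3/2 + (1/2)*3) - 5*(-7) = (3/2 + 3/2) + 35 = 3 + 35 = 38)
Y(f) = 38 - f
1/Y(81) = 1/(38 - 1*81) = 1/(38 - 81) = 1/(-43) = -1/43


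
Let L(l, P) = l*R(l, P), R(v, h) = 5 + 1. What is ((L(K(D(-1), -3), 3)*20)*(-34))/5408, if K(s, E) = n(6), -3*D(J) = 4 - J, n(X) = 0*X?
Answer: 0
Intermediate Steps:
n(X) = 0
R(v, h) = 6
D(J) = -4/3 + J/3 (D(J) = -(4 - J)/3 = -4/3 + J/3)
K(s, E) = 0
L(l, P) = 6*l (L(l, P) = l*6 = 6*l)
((L(K(D(-1), -3), 3)*20)*(-34))/5408 = (((6*0)*20)*(-34))/5408 = ((0*20)*(-34))*(1/5408) = (0*(-34))*(1/5408) = 0*(1/5408) = 0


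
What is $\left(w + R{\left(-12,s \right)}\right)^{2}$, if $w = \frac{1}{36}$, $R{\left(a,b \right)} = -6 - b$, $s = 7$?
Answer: $\frac{218089}{1296} \approx 168.28$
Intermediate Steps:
$w = \frac{1}{36} \approx 0.027778$
$\left(w + R{\left(-12,s \right)}\right)^{2} = \left(\frac{1}{36} - 13\right)^{2} = \left(- \frac{467}{36}\right)^{2} = \frac{218089}{1296}$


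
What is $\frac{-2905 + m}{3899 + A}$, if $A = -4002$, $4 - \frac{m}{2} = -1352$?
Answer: $\frac{193}{103} \approx 1.8738$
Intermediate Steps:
$m = 2712$ ($m = 8 - -2704 = 8 + 2704 = 2712$)
$\frac{-2905 + m}{3899 + A} = \frac{-2905 + 2712}{3899 - 4002} = - \frac{193}{-103} = \left(-193\right) \left(- \frac{1}{103}\right) = \frac{193}{103}$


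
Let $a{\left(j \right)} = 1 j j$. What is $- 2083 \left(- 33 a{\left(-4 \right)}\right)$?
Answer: $1099824$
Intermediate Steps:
$a{\left(j \right)} = j^{2}$ ($a{\left(j \right)} = j j = j^{2}$)
$- 2083 \left(- 33 a{\left(-4 \right)}\right) = - 2083 \left(- 33 \left(-4\right)^{2}\right) = - 2083 \left(\left(-33\right) 16\right) = \left(-2083\right) \left(-528\right) = 1099824$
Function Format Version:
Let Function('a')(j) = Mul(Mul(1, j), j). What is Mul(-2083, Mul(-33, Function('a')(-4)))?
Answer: 1099824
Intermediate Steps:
Function('a')(j) = Pow(j, 2) (Function('a')(j) = Mul(j, j) = Pow(j, 2))
Mul(-2083, Mul(-33, Function('a')(-4))) = Mul(-2083, Mul(-33, Pow(-4, 2))) = Mul(-2083, Mul(-33, 16)) = Mul(-2083, -528) = 1099824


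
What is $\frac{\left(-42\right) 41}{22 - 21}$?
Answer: $-1722$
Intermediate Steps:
$\frac{\left(-42\right) 41}{22 - 21} = - \frac{1722}{1} = \left(-1722\right) 1 = -1722$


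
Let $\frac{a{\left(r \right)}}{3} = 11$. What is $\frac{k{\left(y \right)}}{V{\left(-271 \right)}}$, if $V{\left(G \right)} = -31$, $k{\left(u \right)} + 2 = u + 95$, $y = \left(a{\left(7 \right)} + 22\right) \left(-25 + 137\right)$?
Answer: $- \frac{6253}{31} \approx -201.71$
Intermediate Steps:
$a{\left(r \right)} = 33$ ($a{\left(r \right)} = 3 \cdot 11 = 33$)
$y = 6160$ ($y = \left(33 + 22\right) \left(-25 + 137\right) = 55 \cdot 112 = 6160$)
$k{\left(u \right)} = 93 + u$ ($k{\left(u \right)} = -2 + \left(u + 95\right) = -2 + \left(95 + u\right) = 93 + u$)
$\frac{k{\left(y \right)}}{V{\left(-271 \right)}} = \frac{93 + 6160}{-31} = 6253 \left(- \frac{1}{31}\right) = - \frac{6253}{31}$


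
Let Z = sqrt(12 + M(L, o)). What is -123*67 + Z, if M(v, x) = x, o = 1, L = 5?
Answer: -8241 + sqrt(13) ≈ -8237.4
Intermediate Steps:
Z = sqrt(13) (Z = sqrt(12 + 1) = sqrt(13) ≈ 3.6056)
-123*67 + Z = -123*67 + sqrt(13) = -8241 + sqrt(13)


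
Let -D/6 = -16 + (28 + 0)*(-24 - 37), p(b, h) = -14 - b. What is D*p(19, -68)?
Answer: -341352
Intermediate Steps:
D = 10344 (D = -6*(-16 + (28 + 0)*(-24 - 37)) = -6*(-16 + 28*(-61)) = -6*(-16 - 1708) = -6*(-1724) = 10344)
D*p(19, -68) = 10344*(-14 - 1*19) = 10344*(-14 - 19) = 10344*(-33) = -341352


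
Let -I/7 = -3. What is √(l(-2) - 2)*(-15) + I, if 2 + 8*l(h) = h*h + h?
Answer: 21 - 15*I*√2 ≈ 21.0 - 21.213*I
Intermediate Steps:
I = 21 (I = -7*(-3) = 21)
l(h) = -¼ + h/8 + h²/8 (l(h) = -¼ + (h*h + h)/8 = -¼ + (h² + h)/8 = -¼ + (h + h²)/8 = -¼ + (h/8 + h²/8) = -¼ + h/8 + h²/8)
√(l(-2) - 2)*(-15) + I = √((-¼ + (⅛)*(-2) + (⅛)*(-2)²) - 2)*(-15) + 21 = √((-¼ - ¼ + (⅛)*4) - 2)*(-15) + 21 = √((-¼ - ¼ + ½) - 2)*(-15) + 21 = √(0 - 2)*(-15) + 21 = √(-2)*(-15) + 21 = (I*√2)*(-15) + 21 = -15*I*√2 + 21 = 21 - 15*I*√2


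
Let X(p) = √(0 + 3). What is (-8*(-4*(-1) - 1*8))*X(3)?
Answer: 32*√3 ≈ 55.426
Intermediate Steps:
X(p) = √3
(-8*(-4*(-1) - 1*8))*X(3) = (-8*(-4*(-1) - 1*8))*√3 = (-8*(4 - 8))*√3 = (-8*(-4))*√3 = 32*√3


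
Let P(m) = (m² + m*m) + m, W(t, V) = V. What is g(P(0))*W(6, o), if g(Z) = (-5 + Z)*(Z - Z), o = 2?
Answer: 0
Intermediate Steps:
P(m) = m + 2*m² (P(m) = (m² + m²) + m = 2*m² + m = m + 2*m²)
g(Z) = 0 (g(Z) = (-5 + Z)*0 = 0)
g(P(0))*W(6, o) = 0*2 = 0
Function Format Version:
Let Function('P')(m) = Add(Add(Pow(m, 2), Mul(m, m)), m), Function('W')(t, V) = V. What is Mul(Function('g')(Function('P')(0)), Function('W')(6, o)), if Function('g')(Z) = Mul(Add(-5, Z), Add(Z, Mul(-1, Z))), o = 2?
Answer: 0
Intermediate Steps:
Function('P')(m) = Add(m, Mul(2, Pow(m, 2))) (Function('P')(m) = Add(Add(Pow(m, 2), Pow(m, 2)), m) = Add(Mul(2, Pow(m, 2)), m) = Add(m, Mul(2, Pow(m, 2))))
Function('g')(Z) = 0 (Function('g')(Z) = Mul(Add(-5, Z), 0) = 0)
Mul(Function('g')(Function('P')(0)), Function('W')(6, o)) = Mul(0, 2) = 0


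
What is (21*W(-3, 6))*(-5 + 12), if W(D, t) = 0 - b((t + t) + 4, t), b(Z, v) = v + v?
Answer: -1764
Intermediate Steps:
b(Z, v) = 2*v
W(D, t) = -2*t (W(D, t) = 0 - 2*t = -2*t)
(21*W(-3, 6))*(-5 + 12) = (21*(-2*6))*(-5 + 12) = (21*(-12))*7 = -252*7 = -1764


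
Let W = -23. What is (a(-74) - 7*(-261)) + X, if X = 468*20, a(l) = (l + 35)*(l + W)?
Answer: 14970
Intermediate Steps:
a(l) = (-23 + l)*(35 + l) (a(l) = (l + 35)*(l - 23) = (35 + l)*(-23 + l) = (-23 + l)*(35 + l))
X = 9360
(a(-74) - 7*(-261)) + X = ((-805 + (-74)**2 + 12*(-74)) - 7*(-261)) + 9360 = ((-805 + 5476 - 888) + 1827) + 9360 = (3783 + 1827) + 9360 = 5610 + 9360 = 14970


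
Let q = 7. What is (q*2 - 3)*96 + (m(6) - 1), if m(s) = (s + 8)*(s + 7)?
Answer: 1237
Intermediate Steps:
m(s) = (7 + s)*(8 + s) (m(s) = (8 + s)*(7 + s) = (7 + s)*(8 + s))
(q*2 - 3)*96 + (m(6) - 1) = (7*2 - 3)*96 + ((56 + 6² + 15*6) - 1) = (14 - 3)*96 + ((56 + 36 + 90) - 1) = 11*96 + (182 - 1) = 1056 + 181 = 1237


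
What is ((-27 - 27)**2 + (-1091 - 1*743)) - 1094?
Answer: -12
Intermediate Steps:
((-27 - 27)**2 + (-1091 - 1*743)) - 1094 = ((-54)**2 + (-1091 - 743)) - 1094 = (2916 - 1834) - 1094 = 1082 - 1094 = -12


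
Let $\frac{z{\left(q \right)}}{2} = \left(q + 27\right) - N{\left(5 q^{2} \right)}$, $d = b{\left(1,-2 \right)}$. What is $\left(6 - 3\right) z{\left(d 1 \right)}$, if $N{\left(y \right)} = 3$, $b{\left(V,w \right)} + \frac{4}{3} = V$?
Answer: $142$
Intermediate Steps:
$b{\left(V,w \right)} = - \frac{4}{3} + V$
$d = - \frac{1}{3}$ ($d = - \frac{4}{3} + 1 = - \frac{1}{3} \approx -0.33333$)
$z{\left(q \right)} = 48 + 2 q$ ($z{\left(q \right)} = 2 \left(\left(q + 27\right) - 3\right) = 2 \left(\left(27 + q\right) - 3\right) = 2 \left(24 + q\right) = 48 + 2 q$)
$\left(6 - 3\right) z{\left(d 1 \right)} = \left(6 - 3\right) \left(48 + 2 \left(\left(- \frac{1}{3}\right) 1\right)\right) = \left(6 - 3\right) \left(48 + 2 \left(- \frac{1}{3}\right)\right) = 3 \left(48 - \frac{2}{3}\right) = 3 \cdot \frac{142}{3} = 142$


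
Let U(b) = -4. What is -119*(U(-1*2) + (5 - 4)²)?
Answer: 357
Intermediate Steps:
-119*(U(-1*2) + (5 - 4)²) = -119*(-4 + (5 - 4)²) = -119*(-4 + 1²) = -119*(-4 + 1) = -119*(-3) = 357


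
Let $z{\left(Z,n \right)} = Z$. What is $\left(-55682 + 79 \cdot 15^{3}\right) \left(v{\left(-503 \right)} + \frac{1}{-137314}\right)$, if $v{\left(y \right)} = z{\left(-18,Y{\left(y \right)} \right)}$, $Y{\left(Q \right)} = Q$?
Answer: $- \frac{521377898779}{137314} \approx -3.797 \cdot 10^{6}$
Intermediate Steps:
$v{\left(y \right)} = -18$
$\left(-55682 + 79 \cdot 15^{3}\right) \left(v{\left(-503 \right)} + \frac{1}{-137314}\right) = \left(-55682 + 79 \cdot 15^{3}\right) \left(-18 + \frac{1}{-137314}\right) = \left(-55682 + 79 \cdot 3375\right) \left(-18 - \frac{1}{137314}\right) = \left(-55682 + 266625\right) \left(- \frac{2471653}{137314}\right) = 210943 \left(- \frac{2471653}{137314}\right) = - \frac{521377898779}{137314}$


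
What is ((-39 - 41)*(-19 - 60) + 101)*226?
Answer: 1451146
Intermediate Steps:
((-39 - 41)*(-19 - 60) + 101)*226 = (-80*(-79) + 101)*226 = (6320 + 101)*226 = 6421*226 = 1451146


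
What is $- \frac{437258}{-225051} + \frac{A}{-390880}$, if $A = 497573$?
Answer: $\frac{58936105817}{87967934880} \approx 0.66997$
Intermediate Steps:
$- \frac{437258}{-225051} + \frac{A}{-390880} = - \frac{437258}{-225051} + \frac{497573}{-390880} = \left(-437258\right) \left(- \frac{1}{225051}\right) + 497573 \left(- \frac{1}{390880}\right) = \frac{437258}{225051} - \frac{497573}{390880} = \frac{58936105817}{87967934880}$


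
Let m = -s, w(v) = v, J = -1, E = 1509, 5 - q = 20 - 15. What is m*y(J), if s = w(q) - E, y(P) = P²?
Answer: 1509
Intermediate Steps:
q = 0 (q = 5 - (20 - 15) = 5 - 1*5 = 5 - 5 = 0)
s = -1509 (s = 0 - 1*1509 = 0 - 1509 = -1509)
m = 1509 (m = -1*(-1509) = 1509)
m*y(J) = 1509*(-1)² = 1509*1 = 1509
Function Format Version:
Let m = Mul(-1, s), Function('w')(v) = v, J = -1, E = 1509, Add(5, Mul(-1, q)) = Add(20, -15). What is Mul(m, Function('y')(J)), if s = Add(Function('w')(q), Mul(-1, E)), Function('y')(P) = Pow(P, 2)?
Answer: 1509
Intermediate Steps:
q = 0 (q = Add(5, Mul(-1, Add(20, -15))) = Add(5, Mul(-1, 5)) = Add(5, -5) = 0)
s = -1509 (s = Add(0, Mul(-1, 1509)) = Add(0, -1509) = -1509)
m = 1509 (m = Mul(-1, -1509) = 1509)
Mul(m, Function('y')(J)) = Mul(1509, Pow(-1, 2)) = Mul(1509, 1) = 1509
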